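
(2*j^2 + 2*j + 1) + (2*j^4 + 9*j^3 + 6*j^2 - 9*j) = 2*j^4 + 9*j^3 + 8*j^2 - 7*j + 1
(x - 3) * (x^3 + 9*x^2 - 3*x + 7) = x^4 + 6*x^3 - 30*x^2 + 16*x - 21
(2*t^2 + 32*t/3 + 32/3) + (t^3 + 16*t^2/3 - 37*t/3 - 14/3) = t^3 + 22*t^2/3 - 5*t/3 + 6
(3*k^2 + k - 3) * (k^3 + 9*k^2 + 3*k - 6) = 3*k^5 + 28*k^4 + 15*k^3 - 42*k^2 - 15*k + 18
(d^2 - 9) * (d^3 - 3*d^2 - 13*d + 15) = d^5 - 3*d^4 - 22*d^3 + 42*d^2 + 117*d - 135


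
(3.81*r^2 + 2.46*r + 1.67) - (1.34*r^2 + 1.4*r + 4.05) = 2.47*r^2 + 1.06*r - 2.38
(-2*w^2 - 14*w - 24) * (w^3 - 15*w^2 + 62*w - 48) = -2*w^5 + 16*w^4 + 62*w^3 - 412*w^2 - 816*w + 1152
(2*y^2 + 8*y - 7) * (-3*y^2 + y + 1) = -6*y^4 - 22*y^3 + 31*y^2 + y - 7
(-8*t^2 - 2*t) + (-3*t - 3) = -8*t^2 - 5*t - 3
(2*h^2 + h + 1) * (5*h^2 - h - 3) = 10*h^4 + 3*h^3 - 2*h^2 - 4*h - 3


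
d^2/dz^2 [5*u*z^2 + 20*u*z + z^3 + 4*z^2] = 10*u + 6*z + 8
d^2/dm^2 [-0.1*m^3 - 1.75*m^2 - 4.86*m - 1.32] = -0.6*m - 3.5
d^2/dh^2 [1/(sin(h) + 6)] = (6*sin(h) + cos(h)^2 + 1)/(sin(h) + 6)^3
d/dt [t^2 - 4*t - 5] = 2*t - 4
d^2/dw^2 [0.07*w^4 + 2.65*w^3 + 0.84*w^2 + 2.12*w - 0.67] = 0.84*w^2 + 15.9*w + 1.68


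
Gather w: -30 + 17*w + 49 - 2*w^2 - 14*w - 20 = -2*w^2 + 3*w - 1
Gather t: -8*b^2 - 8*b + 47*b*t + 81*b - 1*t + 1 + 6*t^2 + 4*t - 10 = -8*b^2 + 73*b + 6*t^2 + t*(47*b + 3) - 9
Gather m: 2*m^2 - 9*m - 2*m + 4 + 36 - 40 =2*m^2 - 11*m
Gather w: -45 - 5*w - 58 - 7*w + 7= -12*w - 96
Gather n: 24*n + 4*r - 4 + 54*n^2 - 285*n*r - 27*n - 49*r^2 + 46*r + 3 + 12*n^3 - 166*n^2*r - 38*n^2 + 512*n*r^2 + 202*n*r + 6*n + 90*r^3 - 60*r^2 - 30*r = 12*n^3 + n^2*(16 - 166*r) + n*(512*r^2 - 83*r + 3) + 90*r^3 - 109*r^2 + 20*r - 1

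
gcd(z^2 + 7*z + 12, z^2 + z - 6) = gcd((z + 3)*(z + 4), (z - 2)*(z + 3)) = z + 3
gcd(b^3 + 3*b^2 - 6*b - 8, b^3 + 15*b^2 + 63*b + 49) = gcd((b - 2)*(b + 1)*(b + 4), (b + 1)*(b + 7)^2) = b + 1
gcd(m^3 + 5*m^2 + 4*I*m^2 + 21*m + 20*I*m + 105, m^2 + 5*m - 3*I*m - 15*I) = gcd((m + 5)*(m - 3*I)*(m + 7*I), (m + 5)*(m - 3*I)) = m^2 + m*(5 - 3*I) - 15*I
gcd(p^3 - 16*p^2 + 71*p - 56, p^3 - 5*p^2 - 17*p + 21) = p^2 - 8*p + 7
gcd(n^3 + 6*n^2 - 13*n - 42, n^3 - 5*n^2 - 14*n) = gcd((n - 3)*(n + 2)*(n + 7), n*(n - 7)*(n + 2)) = n + 2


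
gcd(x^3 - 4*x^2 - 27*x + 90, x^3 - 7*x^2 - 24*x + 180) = x^2 - x - 30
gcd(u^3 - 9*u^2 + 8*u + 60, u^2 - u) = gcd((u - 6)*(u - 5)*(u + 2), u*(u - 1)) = 1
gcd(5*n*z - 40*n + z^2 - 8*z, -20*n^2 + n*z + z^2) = 5*n + z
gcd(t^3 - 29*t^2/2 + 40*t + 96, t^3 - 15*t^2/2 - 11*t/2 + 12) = t^2 - 13*t/2 - 12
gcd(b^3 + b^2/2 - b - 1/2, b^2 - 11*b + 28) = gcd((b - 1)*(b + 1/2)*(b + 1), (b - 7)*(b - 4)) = 1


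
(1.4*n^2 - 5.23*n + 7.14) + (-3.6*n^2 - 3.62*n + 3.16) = -2.2*n^2 - 8.85*n + 10.3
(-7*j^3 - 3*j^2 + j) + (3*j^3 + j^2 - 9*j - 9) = -4*j^3 - 2*j^2 - 8*j - 9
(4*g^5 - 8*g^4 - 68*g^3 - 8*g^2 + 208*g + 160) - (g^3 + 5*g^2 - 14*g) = 4*g^5 - 8*g^4 - 69*g^3 - 13*g^2 + 222*g + 160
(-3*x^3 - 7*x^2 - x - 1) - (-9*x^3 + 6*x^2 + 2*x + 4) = 6*x^3 - 13*x^2 - 3*x - 5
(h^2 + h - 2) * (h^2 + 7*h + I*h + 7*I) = h^4 + 8*h^3 + I*h^3 + 5*h^2 + 8*I*h^2 - 14*h + 5*I*h - 14*I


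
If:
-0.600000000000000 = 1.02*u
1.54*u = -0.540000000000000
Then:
No Solution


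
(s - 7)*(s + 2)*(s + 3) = s^3 - 2*s^2 - 29*s - 42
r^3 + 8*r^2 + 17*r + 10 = (r + 1)*(r + 2)*(r + 5)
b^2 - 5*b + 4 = (b - 4)*(b - 1)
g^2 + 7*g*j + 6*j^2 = (g + j)*(g + 6*j)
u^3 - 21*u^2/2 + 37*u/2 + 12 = (u - 8)*(u - 3)*(u + 1/2)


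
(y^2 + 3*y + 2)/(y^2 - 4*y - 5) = (y + 2)/(y - 5)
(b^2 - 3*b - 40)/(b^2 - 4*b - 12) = (-b^2 + 3*b + 40)/(-b^2 + 4*b + 12)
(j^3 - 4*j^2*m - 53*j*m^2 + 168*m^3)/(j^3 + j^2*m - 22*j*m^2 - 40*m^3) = (j^3 - 4*j^2*m - 53*j*m^2 + 168*m^3)/(j^3 + j^2*m - 22*j*m^2 - 40*m^3)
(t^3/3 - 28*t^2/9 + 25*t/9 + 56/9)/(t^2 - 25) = (3*t^3 - 28*t^2 + 25*t + 56)/(9*(t^2 - 25))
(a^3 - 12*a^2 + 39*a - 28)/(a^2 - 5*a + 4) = a - 7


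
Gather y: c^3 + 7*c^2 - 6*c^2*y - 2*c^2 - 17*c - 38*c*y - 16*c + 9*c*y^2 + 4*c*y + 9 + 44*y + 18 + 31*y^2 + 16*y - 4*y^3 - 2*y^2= c^3 + 5*c^2 - 33*c - 4*y^3 + y^2*(9*c + 29) + y*(-6*c^2 - 34*c + 60) + 27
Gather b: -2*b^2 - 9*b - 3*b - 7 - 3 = -2*b^2 - 12*b - 10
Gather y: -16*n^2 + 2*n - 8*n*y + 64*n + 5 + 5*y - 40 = -16*n^2 + 66*n + y*(5 - 8*n) - 35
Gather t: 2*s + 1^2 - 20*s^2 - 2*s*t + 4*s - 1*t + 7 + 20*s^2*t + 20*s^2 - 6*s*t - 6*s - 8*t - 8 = t*(20*s^2 - 8*s - 9)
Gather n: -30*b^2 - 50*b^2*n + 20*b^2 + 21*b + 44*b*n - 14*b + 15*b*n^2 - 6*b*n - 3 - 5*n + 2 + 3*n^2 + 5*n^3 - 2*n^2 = -10*b^2 + 7*b + 5*n^3 + n^2*(15*b + 1) + n*(-50*b^2 + 38*b - 5) - 1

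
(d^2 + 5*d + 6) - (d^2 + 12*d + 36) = -7*d - 30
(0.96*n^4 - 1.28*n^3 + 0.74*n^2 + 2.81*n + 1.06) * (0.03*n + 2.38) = 0.0288*n^5 + 2.2464*n^4 - 3.0242*n^3 + 1.8455*n^2 + 6.7196*n + 2.5228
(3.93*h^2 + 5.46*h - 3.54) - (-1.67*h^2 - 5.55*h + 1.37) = 5.6*h^2 + 11.01*h - 4.91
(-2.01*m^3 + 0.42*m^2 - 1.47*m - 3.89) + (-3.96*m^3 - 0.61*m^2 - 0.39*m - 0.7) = -5.97*m^3 - 0.19*m^2 - 1.86*m - 4.59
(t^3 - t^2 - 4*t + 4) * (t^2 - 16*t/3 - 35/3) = t^5 - 19*t^4/3 - 31*t^3/3 + 37*t^2 + 76*t/3 - 140/3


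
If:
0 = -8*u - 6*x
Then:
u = -3*x/4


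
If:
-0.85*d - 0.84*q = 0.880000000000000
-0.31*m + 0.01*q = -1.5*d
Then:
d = -0.988235294117647*q - 1.03529411764706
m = -4.74952561669829*q - 5.00948766603416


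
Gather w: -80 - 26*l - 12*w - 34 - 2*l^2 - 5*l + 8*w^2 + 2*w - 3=-2*l^2 - 31*l + 8*w^2 - 10*w - 117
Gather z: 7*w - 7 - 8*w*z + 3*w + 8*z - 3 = 10*w + z*(8 - 8*w) - 10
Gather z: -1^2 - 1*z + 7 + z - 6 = 0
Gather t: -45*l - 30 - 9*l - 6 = -54*l - 36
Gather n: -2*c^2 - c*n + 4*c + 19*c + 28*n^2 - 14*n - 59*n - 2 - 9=-2*c^2 + 23*c + 28*n^2 + n*(-c - 73) - 11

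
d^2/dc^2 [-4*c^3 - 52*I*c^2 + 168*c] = -24*c - 104*I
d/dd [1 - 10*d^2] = -20*d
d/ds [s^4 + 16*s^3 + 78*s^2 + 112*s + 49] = 4*s^3 + 48*s^2 + 156*s + 112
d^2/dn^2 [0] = 0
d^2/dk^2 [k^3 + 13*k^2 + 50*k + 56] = 6*k + 26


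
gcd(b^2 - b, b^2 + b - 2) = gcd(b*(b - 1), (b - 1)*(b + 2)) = b - 1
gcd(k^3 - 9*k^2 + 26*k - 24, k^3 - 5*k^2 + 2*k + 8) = k^2 - 6*k + 8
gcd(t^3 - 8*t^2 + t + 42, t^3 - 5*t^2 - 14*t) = t^2 - 5*t - 14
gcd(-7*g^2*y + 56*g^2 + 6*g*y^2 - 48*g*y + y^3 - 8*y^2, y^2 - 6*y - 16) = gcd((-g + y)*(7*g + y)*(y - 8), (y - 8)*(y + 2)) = y - 8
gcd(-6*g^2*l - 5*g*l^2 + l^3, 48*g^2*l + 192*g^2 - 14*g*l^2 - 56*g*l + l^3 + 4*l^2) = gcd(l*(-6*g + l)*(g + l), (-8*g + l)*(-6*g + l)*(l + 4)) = 6*g - l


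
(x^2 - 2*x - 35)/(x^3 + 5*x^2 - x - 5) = (x - 7)/(x^2 - 1)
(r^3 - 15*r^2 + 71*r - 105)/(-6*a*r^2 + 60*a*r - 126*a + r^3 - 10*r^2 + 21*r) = (r - 5)/(-6*a + r)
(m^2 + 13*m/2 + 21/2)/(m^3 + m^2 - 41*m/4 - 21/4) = 2*(m + 3)/(2*m^2 - 5*m - 3)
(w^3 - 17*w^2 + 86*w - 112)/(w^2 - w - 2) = (w^2 - 15*w + 56)/(w + 1)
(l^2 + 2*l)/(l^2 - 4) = l/(l - 2)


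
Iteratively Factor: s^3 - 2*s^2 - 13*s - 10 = (s + 1)*(s^2 - 3*s - 10) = (s + 1)*(s + 2)*(s - 5)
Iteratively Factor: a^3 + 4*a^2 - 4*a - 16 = (a + 2)*(a^2 + 2*a - 8) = (a - 2)*(a + 2)*(a + 4)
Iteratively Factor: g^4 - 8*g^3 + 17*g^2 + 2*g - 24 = (g - 2)*(g^3 - 6*g^2 + 5*g + 12) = (g - 4)*(g - 2)*(g^2 - 2*g - 3) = (g - 4)*(g - 2)*(g + 1)*(g - 3)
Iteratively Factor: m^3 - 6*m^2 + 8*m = (m - 4)*(m^2 - 2*m) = (m - 4)*(m - 2)*(m)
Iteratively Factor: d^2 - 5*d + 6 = (d - 2)*(d - 3)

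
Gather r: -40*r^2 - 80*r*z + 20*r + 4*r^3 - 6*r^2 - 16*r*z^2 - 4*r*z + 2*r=4*r^3 - 46*r^2 + r*(-16*z^2 - 84*z + 22)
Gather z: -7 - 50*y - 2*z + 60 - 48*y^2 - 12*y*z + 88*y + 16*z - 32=-48*y^2 + 38*y + z*(14 - 12*y) + 21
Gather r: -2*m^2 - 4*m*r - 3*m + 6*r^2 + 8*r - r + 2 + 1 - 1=-2*m^2 - 3*m + 6*r^2 + r*(7 - 4*m) + 2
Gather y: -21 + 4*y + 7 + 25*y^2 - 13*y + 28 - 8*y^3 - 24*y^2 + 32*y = -8*y^3 + y^2 + 23*y + 14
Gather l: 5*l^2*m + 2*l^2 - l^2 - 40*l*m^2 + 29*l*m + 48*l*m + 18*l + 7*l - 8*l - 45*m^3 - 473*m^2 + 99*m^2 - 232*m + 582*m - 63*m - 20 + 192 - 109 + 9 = l^2*(5*m + 1) + l*(-40*m^2 + 77*m + 17) - 45*m^3 - 374*m^2 + 287*m + 72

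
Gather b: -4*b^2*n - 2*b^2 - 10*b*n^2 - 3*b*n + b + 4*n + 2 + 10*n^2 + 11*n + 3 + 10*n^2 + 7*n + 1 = b^2*(-4*n - 2) + b*(-10*n^2 - 3*n + 1) + 20*n^2 + 22*n + 6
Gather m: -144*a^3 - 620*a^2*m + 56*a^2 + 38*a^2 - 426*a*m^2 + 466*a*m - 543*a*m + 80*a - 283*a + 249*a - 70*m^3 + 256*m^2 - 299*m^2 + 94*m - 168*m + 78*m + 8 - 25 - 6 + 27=-144*a^3 + 94*a^2 + 46*a - 70*m^3 + m^2*(-426*a - 43) + m*(-620*a^2 - 77*a + 4) + 4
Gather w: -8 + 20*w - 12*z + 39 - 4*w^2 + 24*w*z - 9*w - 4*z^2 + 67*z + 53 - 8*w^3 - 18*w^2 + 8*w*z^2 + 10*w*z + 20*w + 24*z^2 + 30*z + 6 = -8*w^3 - 22*w^2 + w*(8*z^2 + 34*z + 31) + 20*z^2 + 85*z + 90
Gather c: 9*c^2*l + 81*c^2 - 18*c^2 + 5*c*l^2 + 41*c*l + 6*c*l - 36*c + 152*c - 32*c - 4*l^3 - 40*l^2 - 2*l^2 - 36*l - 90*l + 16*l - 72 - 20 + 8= c^2*(9*l + 63) + c*(5*l^2 + 47*l + 84) - 4*l^3 - 42*l^2 - 110*l - 84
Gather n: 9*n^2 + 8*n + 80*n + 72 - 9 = 9*n^2 + 88*n + 63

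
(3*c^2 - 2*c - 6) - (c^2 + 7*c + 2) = 2*c^2 - 9*c - 8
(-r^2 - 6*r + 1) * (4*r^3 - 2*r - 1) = -4*r^5 - 24*r^4 + 6*r^3 + 13*r^2 + 4*r - 1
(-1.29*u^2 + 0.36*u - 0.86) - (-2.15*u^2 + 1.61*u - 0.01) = 0.86*u^2 - 1.25*u - 0.85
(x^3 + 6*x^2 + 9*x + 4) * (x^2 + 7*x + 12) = x^5 + 13*x^4 + 63*x^3 + 139*x^2 + 136*x + 48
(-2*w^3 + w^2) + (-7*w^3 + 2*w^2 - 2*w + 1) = -9*w^3 + 3*w^2 - 2*w + 1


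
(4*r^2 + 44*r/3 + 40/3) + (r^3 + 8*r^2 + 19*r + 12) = r^3 + 12*r^2 + 101*r/3 + 76/3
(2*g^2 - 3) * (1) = 2*g^2 - 3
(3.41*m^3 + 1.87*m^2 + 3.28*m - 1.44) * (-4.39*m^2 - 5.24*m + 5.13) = -14.9699*m^5 - 26.0777*m^4 - 6.7047*m^3 - 1.2725*m^2 + 24.372*m - 7.3872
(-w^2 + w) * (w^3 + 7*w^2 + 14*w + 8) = -w^5 - 6*w^4 - 7*w^3 + 6*w^2 + 8*w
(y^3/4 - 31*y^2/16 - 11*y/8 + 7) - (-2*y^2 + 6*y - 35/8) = y^3/4 + y^2/16 - 59*y/8 + 91/8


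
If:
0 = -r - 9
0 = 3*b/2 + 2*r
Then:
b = 12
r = -9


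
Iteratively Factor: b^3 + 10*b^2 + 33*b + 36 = (b + 3)*(b^2 + 7*b + 12) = (b + 3)*(b + 4)*(b + 3)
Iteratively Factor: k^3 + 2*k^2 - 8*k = (k - 2)*(k^2 + 4*k) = k*(k - 2)*(k + 4)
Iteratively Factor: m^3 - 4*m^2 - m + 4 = (m - 1)*(m^2 - 3*m - 4) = (m - 1)*(m + 1)*(m - 4)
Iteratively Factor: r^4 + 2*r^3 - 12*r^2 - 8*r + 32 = (r - 2)*(r^3 + 4*r^2 - 4*r - 16) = (r - 2)*(r + 4)*(r^2 - 4) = (r - 2)^2*(r + 4)*(r + 2)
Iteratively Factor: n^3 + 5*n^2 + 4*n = (n + 4)*(n^2 + n) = (n + 1)*(n + 4)*(n)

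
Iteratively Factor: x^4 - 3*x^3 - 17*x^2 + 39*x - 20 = (x + 4)*(x^3 - 7*x^2 + 11*x - 5) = (x - 1)*(x + 4)*(x^2 - 6*x + 5) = (x - 1)^2*(x + 4)*(x - 5)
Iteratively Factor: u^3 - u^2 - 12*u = (u + 3)*(u^2 - 4*u) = (u - 4)*(u + 3)*(u)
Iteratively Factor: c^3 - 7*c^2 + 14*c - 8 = (c - 4)*(c^2 - 3*c + 2) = (c - 4)*(c - 2)*(c - 1)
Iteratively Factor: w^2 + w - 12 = (w + 4)*(w - 3)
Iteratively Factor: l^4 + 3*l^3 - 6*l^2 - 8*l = (l - 2)*(l^3 + 5*l^2 + 4*l) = l*(l - 2)*(l^2 + 5*l + 4) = l*(l - 2)*(l + 4)*(l + 1)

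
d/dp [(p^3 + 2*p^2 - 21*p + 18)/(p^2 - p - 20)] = (p^4 - 2*p^3 - 41*p^2 - 116*p + 438)/(p^4 - 2*p^3 - 39*p^2 + 40*p + 400)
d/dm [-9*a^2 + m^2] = 2*m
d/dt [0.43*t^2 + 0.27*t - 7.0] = 0.86*t + 0.27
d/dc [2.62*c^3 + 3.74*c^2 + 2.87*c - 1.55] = 7.86*c^2 + 7.48*c + 2.87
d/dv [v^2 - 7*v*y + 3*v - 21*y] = 2*v - 7*y + 3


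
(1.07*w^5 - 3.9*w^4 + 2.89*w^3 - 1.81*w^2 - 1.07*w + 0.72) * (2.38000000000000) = 2.5466*w^5 - 9.282*w^4 + 6.8782*w^3 - 4.3078*w^2 - 2.5466*w + 1.7136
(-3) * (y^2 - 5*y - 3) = -3*y^2 + 15*y + 9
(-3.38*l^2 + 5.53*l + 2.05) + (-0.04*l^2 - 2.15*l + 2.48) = -3.42*l^2 + 3.38*l + 4.53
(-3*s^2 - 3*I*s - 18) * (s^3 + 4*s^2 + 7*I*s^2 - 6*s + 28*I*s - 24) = -3*s^5 - 12*s^4 - 24*I*s^4 + 21*s^3 - 96*I*s^3 + 84*s^2 - 108*I*s^2 + 108*s - 432*I*s + 432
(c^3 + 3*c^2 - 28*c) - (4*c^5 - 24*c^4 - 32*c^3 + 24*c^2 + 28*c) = -4*c^5 + 24*c^4 + 33*c^3 - 21*c^2 - 56*c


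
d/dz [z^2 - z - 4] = 2*z - 1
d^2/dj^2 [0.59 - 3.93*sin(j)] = 3.93*sin(j)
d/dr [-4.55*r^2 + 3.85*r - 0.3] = 3.85 - 9.1*r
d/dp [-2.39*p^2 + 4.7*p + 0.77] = 4.7 - 4.78*p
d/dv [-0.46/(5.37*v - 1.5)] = 2.4702/(5.37*v - 1.5)^2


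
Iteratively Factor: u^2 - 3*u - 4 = (u + 1)*(u - 4)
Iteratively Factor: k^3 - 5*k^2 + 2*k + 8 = (k - 2)*(k^2 - 3*k - 4) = (k - 2)*(k + 1)*(k - 4)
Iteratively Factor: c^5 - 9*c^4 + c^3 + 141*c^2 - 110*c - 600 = (c + 2)*(c^4 - 11*c^3 + 23*c^2 + 95*c - 300) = (c - 5)*(c + 2)*(c^3 - 6*c^2 - 7*c + 60) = (c - 5)*(c - 4)*(c + 2)*(c^2 - 2*c - 15) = (c - 5)*(c - 4)*(c + 2)*(c + 3)*(c - 5)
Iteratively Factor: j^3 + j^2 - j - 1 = (j + 1)*(j^2 - 1) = (j - 1)*(j + 1)*(j + 1)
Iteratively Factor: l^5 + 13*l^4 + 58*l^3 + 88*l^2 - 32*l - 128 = (l + 4)*(l^4 + 9*l^3 + 22*l^2 - 32) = (l + 4)^2*(l^3 + 5*l^2 + 2*l - 8) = (l + 4)^3*(l^2 + l - 2) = (l - 1)*(l + 4)^3*(l + 2)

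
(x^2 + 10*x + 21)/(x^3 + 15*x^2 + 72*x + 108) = (x + 7)/(x^2 + 12*x + 36)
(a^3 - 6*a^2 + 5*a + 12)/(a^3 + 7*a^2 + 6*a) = (a^2 - 7*a + 12)/(a*(a + 6))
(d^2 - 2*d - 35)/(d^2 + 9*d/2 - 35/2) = 2*(d^2 - 2*d - 35)/(2*d^2 + 9*d - 35)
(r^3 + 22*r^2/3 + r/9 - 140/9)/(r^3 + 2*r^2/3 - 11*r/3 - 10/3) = (r^2 + 17*r/3 - 28/3)/(r^2 - r - 2)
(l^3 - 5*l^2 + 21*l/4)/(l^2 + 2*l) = (l^2 - 5*l + 21/4)/(l + 2)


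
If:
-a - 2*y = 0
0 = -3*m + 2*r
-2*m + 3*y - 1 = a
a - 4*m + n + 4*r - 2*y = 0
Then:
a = -2*y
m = 5*y/2 - 1/2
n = 1 - y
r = 15*y/4 - 3/4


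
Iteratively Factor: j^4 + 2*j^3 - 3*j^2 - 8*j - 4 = (j + 1)*(j^3 + j^2 - 4*j - 4) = (j + 1)*(j + 2)*(j^2 - j - 2) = (j + 1)^2*(j + 2)*(j - 2)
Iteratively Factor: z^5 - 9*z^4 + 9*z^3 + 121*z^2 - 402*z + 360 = (z - 3)*(z^4 - 6*z^3 - 9*z^2 + 94*z - 120) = (z - 3)*(z - 2)*(z^3 - 4*z^2 - 17*z + 60) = (z - 5)*(z - 3)*(z - 2)*(z^2 + z - 12) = (z - 5)*(z - 3)^2*(z - 2)*(z + 4)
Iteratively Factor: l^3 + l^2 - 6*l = (l)*(l^2 + l - 6) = l*(l - 2)*(l + 3)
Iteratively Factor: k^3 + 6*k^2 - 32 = (k + 4)*(k^2 + 2*k - 8) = (k + 4)^2*(k - 2)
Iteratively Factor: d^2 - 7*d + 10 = (d - 5)*(d - 2)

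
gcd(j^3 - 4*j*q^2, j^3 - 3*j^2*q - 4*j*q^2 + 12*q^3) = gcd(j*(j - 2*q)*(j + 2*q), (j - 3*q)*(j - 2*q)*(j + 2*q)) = -j^2 + 4*q^2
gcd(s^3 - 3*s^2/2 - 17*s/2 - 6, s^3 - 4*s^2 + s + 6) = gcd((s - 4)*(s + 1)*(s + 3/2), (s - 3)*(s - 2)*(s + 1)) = s + 1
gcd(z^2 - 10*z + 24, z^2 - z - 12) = z - 4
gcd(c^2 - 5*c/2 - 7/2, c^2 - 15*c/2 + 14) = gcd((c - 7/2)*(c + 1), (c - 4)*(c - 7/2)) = c - 7/2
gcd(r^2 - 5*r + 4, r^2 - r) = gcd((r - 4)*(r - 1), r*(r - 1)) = r - 1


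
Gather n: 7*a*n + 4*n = n*(7*a + 4)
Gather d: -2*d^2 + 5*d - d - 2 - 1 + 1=-2*d^2 + 4*d - 2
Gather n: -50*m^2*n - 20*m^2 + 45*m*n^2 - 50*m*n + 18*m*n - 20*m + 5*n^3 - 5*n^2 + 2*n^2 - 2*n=-20*m^2 - 20*m + 5*n^3 + n^2*(45*m - 3) + n*(-50*m^2 - 32*m - 2)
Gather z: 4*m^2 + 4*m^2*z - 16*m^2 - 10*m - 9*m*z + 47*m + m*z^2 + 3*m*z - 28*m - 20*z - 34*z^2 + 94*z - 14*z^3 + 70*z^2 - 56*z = -12*m^2 + 9*m - 14*z^3 + z^2*(m + 36) + z*(4*m^2 - 6*m + 18)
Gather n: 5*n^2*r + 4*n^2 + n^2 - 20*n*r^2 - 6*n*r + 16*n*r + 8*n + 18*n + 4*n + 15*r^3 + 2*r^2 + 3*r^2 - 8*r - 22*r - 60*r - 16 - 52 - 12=n^2*(5*r + 5) + n*(-20*r^2 + 10*r + 30) + 15*r^3 + 5*r^2 - 90*r - 80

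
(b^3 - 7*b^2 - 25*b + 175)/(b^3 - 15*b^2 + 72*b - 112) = (b^2 - 25)/(b^2 - 8*b + 16)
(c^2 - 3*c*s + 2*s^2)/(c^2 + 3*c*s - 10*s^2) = (c - s)/(c + 5*s)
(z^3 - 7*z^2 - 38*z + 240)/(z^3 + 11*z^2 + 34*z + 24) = (z^2 - 13*z + 40)/(z^2 + 5*z + 4)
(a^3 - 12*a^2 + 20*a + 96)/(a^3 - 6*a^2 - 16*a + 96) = (a^2 - 6*a - 16)/(a^2 - 16)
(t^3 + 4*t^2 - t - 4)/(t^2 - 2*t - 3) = (t^2 + 3*t - 4)/(t - 3)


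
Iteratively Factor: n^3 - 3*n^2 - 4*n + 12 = (n - 2)*(n^2 - n - 6) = (n - 3)*(n - 2)*(n + 2)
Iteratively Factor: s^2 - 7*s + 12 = (s - 3)*(s - 4)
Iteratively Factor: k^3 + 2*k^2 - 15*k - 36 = (k + 3)*(k^2 - k - 12) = (k - 4)*(k + 3)*(k + 3)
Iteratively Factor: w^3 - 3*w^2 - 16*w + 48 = (w - 4)*(w^2 + w - 12) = (w - 4)*(w - 3)*(w + 4)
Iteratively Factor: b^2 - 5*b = (b - 5)*(b)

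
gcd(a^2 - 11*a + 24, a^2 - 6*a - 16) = a - 8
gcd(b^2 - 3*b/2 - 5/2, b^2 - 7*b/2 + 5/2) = b - 5/2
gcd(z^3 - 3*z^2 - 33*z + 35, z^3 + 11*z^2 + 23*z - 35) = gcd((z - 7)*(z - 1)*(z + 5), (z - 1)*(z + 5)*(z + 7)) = z^2 + 4*z - 5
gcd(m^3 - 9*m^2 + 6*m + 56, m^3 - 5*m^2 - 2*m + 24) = m^2 - 2*m - 8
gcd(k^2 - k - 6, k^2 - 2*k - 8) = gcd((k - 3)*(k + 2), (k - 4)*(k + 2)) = k + 2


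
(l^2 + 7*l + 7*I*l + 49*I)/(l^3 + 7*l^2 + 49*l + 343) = 1/(l - 7*I)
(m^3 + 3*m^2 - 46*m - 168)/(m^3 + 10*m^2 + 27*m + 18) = (m^2 - 3*m - 28)/(m^2 + 4*m + 3)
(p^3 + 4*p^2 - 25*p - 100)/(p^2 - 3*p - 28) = (p^2 - 25)/(p - 7)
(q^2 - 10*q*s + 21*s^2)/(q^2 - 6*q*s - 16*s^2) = (-q^2 + 10*q*s - 21*s^2)/(-q^2 + 6*q*s + 16*s^2)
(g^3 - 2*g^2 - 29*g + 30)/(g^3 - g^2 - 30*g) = (g - 1)/g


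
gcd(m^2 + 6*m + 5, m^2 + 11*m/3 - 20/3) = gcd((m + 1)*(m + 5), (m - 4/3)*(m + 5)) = m + 5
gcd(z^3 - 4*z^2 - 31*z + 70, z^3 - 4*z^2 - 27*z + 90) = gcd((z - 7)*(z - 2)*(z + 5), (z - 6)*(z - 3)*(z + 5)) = z + 5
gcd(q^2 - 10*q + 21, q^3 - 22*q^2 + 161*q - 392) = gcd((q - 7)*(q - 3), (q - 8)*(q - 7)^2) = q - 7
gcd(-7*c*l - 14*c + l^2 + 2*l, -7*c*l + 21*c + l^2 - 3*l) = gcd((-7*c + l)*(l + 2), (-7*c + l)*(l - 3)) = 7*c - l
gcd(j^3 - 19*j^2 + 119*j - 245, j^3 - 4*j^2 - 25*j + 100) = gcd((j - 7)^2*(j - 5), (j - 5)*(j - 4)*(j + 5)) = j - 5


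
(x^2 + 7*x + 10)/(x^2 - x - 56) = (x^2 + 7*x + 10)/(x^2 - x - 56)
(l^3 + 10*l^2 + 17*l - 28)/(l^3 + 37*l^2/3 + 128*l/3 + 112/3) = 3*(l - 1)/(3*l + 4)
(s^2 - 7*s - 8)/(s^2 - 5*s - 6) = (s - 8)/(s - 6)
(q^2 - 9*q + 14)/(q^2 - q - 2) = (q - 7)/(q + 1)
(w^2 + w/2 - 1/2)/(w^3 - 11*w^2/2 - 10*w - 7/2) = (2*w - 1)/(2*w^2 - 13*w - 7)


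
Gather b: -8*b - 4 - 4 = -8*b - 8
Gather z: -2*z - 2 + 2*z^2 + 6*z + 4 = 2*z^2 + 4*z + 2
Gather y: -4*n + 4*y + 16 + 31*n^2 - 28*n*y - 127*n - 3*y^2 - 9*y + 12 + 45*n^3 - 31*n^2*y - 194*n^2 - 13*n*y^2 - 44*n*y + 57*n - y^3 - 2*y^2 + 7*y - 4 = 45*n^3 - 163*n^2 - 74*n - y^3 + y^2*(-13*n - 5) + y*(-31*n^2 - 72*n + 2) + 24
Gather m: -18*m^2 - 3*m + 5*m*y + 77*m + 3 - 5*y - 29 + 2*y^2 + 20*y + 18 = -18*m^2 + m*(5*y + 74) + 2*y^2 + 15*y - 8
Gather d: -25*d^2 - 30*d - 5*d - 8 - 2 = -25*d^2 - 35*d - 10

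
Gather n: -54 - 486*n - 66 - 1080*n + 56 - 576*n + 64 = -2142*n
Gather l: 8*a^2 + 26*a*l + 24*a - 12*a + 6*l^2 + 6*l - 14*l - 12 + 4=8*a^2 + 12*a + 6*l^2 + l*(26*a - 8) - 8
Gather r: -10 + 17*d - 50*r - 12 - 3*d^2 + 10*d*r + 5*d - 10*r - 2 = -3*d^2 + 22*d + r*(10*d - 60) - 24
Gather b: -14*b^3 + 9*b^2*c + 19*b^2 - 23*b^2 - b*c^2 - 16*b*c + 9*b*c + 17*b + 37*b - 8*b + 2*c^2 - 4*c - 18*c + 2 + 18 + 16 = -14*b^3 + b^2*(9*c - 4) + b*(-c^2 - 7*c + 46) + 2*c^2 - 22*c + 36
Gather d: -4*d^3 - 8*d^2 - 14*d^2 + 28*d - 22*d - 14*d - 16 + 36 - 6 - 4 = -4*d^3 - 22*d^2 - 8*d + 10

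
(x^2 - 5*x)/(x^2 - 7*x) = (x - 5)/(x - 7)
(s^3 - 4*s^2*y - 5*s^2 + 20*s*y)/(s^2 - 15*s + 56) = s*(s^2 - 4*s*y - 5*s + 20*y)/(s^2 - 15*s + 56)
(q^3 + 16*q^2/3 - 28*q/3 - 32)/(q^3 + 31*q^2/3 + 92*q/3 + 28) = (3*q - 8)/(3*q + 7)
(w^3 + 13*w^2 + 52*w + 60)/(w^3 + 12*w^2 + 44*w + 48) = (w + 5)/(w + 4)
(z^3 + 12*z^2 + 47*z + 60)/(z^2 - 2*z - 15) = (z^2 + 9*z + 20)/(z - 5)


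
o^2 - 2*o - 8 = (o - 4)*(o + 2)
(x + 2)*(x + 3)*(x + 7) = x^3 + 12*x^2 + 41*x + 42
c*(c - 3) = c^2 - 3*c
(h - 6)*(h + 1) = h^2 - 5*h - 6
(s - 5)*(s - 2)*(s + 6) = s^3 - s^2 - 32*s + 60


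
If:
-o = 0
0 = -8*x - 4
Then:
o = 0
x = -1/2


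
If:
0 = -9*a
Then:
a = 0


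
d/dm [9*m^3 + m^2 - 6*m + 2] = 27*m^2 + 2*m - 6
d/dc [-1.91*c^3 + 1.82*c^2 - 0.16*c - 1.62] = -5.73*c^2 + 3.64*c - 0.16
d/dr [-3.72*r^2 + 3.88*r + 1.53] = 3.88 - 7.44*r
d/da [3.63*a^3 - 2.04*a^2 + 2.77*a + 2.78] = 10.89*a^2 - 4.08*a + 2.77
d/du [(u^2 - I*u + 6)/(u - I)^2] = (-I*u - 13)/(u^3 - 3*I*u^2 - 3*u + I)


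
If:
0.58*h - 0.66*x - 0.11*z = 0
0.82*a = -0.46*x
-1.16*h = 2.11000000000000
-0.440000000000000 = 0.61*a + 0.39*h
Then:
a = 0.44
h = -1.82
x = -0.79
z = -4.87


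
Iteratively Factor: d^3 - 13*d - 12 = (d + 3)*(d^2 - 3*d - 4) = (d + 1)*(d + 3)*(d - 4)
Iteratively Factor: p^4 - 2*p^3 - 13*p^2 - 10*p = (p + 2)*(p^3 - 4*p^2 - 5*p) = p*(p + 2)*(p^2 - 4*p - 5) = p*(p + 1)*(p + 2)*(p - 5)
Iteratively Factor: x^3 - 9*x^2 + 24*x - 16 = (x - 4)*(x^2 - 5*x + 4) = (x - 4)*(x - 1)*(x - 4)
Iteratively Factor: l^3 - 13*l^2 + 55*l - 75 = (l - 3)*(l^2 - 10*l + 25) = (l - 5)*(l - 3)*(l - 5)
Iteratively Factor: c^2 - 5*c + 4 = (c - 4)*(c - 1)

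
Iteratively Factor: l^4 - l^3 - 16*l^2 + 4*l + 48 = (l + 3)*(l^3 - 4*l^2 - 4*l + 16) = (l - 2)*(l + 3)*(l^2 - 2*l - 8) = (l - 2)*(l + 2)*(l + 3)*(l - 4)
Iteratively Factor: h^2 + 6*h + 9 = (h + 3)*(h + 3)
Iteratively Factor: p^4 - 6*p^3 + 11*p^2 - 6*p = (p)*(p^3 - 6*p^2 + 11*p - 6) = p*(p - 1)*(p^2 - 5*p + 6) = p*(p - 3)*(p - 1)*(p - 2)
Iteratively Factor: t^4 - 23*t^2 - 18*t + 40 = (t - 5)*(t^3 + 5*t^2 + 2*t - 8) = (t - 5)*(t - 1)*(t^2 + 6*t + 8) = (t - 5)*(t - 1)*(t + 2)*(t + 4)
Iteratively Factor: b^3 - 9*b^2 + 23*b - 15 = (b - 3)*(b^2 - 6*b + 5) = (b - 3)*(b - 1)*(b - 5)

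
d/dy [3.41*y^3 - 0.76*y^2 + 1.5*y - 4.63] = 10.23*y^2 - 1.52*y + 1.5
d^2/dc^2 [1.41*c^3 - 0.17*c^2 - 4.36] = 8.46*c - 0.34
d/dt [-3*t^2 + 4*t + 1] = 4 - 6*t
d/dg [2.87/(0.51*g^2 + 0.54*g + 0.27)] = (-2.9274*g - 1.5498)/(0.51*g^2 + 0.54*g + 0.27)^2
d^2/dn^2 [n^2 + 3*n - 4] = 2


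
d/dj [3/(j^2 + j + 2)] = 3*(-2*j - 1)/(j^2 + j + 2)^2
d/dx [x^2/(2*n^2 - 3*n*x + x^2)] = x*(4*n^2 - 6*n*x + 2*x^2 + x*(3*n - 2*x))/(2*n^2 - 3*n*x + x^2)^2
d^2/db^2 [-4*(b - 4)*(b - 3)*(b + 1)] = 48 - 24*b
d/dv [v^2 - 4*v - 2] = 2*v - 4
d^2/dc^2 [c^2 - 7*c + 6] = 2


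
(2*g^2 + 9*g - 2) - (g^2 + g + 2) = g^2 + 8*g - 4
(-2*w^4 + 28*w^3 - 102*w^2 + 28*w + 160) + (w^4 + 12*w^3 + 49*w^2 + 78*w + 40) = -w^4 + 40*w^3 - 53*w^2 + 106*w + 200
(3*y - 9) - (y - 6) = 2*y - 3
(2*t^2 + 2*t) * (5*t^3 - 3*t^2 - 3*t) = 10*t^5 + 4*t^4 - 12*t^3 - 6*t^2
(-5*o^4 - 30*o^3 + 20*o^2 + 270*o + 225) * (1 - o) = 5*o^5 + 25*o^4 - 50*o^3 - 250*o^2 + 45*o + 225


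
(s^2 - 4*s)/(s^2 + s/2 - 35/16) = 16*s*(s - 4)/(16*s^2 + 8*s - 35)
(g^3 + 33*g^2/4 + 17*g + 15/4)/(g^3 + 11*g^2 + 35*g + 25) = (4*g^2 + 13*g + 3)/(4*(g^2 + 6*g + 5))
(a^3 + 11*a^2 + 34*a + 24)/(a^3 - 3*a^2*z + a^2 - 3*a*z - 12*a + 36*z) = (-a^2 - 7*a - 6)/(-a^2 + 3*a*z + 3*a - 9*z)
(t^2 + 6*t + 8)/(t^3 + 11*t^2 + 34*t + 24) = (t + 2)/(t^2 + 7*t + 6)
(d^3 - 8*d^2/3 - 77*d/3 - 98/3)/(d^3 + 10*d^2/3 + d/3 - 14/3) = (d - 7)/(d - 1)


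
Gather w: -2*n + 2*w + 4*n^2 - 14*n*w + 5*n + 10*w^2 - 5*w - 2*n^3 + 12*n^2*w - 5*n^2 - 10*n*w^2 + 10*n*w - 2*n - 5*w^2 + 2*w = -2*n^3 - n^2 + n + w^2*(5 - 10*n) + w*(12*n^2 - 4*n - 1)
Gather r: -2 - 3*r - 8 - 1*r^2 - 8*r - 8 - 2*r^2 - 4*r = -3*r^2 - 15*r - 18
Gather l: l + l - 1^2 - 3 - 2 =2*l - 6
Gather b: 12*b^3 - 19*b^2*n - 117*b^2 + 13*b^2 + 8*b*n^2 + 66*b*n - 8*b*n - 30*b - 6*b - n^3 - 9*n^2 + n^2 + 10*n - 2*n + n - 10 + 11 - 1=12*b^3 + b^2*(-19*n - 104) + b*(8*n^2 + 58*n - 36) - n^3 - 8*n^2 + 9*n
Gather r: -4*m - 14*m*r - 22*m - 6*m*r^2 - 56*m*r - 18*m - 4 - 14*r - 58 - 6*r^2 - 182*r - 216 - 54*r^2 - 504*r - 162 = -44*m + r^2*(-6*m - 60) + r*(-70*m - 700) - 440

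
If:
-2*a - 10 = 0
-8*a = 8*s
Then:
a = -5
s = 5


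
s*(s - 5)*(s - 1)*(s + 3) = s^4 - 3*s^3 - 13*s^2 + 15*s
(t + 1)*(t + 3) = t^2 + 4*t + 3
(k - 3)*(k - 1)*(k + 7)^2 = k^4 + 10*k^3 - 4*k^2 - 154*k + 147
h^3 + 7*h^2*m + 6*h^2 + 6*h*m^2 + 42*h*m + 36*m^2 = (h + 6)*(h + m)*(h + 6*m)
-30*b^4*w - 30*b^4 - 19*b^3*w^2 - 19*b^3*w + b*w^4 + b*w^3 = (-5*b + w)*(2*b + w)*(3*b + w)*(b*w + b)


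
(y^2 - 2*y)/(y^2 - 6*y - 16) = y*(2 - y)/(-y^2 + 6*y + 16)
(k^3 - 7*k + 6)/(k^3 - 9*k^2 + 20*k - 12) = (k + 3)/(k - 6)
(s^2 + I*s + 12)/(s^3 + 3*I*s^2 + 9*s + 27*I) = (s + 4*I)/(s^2 + 6*I*s - 9)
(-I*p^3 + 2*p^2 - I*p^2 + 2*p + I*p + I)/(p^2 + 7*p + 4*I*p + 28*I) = (-I*p^3 + p^2*(2 - I) + p*(2 + I) + I)/(p^2 + p*(7 + 4*I) + 28*I)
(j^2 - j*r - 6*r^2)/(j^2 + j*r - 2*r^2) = (-j + 3*r)/(-j + r)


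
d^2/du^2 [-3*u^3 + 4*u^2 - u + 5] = 8 - 18*u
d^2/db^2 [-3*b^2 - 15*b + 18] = -6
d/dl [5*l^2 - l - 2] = 10*l - 1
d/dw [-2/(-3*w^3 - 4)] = -18*w^2/(3*w^3 + 4)^2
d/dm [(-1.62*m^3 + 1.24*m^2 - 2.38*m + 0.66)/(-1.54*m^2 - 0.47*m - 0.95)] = (2.4948*m^4 + 1.5228*m^3 + 0.369*m^2 - 0.3232*m + 2.5712)/(2.3716*m^4 + 1.4476*m^3 + 3.1469*m^2 + 0.893*m + 0.9025)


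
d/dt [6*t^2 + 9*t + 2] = 12*t + 9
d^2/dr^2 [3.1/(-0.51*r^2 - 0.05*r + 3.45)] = (1.61262*r^2 + 0.1581*r - 3.1*(1.02*r + 0.05)*(2.04*r + 0.1) - 10.9089)/(0.51*r^2 + 0.05*r - 3.45)^3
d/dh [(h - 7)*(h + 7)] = 2*h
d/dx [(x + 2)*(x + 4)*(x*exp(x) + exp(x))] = (x^3 + 10*x^2 + 28*x + 22)*exp(x)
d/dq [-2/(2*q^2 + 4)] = 2*q/(q^2 + 2)^2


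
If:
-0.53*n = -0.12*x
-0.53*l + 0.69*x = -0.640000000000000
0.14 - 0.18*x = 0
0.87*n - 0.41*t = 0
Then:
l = 2.22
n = 0.18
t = 0.37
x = 0.78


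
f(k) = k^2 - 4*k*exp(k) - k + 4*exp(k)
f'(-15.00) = -31.00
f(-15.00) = 240.00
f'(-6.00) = -12.94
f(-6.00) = 42.07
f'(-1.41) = -2.44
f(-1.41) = 5.75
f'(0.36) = -2.34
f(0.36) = 3.44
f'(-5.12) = -11.12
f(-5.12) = 31.48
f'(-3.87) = -8.42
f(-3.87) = 19.25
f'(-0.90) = -1.34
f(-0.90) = 4.80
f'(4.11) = -994.74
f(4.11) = -745.40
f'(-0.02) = -0.96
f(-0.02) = 4.02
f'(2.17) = -72.68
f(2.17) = -38.45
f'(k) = -4*k*exp(k) + 2*k - 1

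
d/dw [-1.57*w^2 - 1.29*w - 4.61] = -3.14*w - 1.29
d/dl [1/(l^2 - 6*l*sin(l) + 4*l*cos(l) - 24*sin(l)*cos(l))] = 2*(2*l*sin(l) + 3*l*cos(l) - l + 3*sin(l) - 2*cos(l) + 12*cos(2*l))/((l - 6*sin(l))^2*(l + 4*cos(l))^2)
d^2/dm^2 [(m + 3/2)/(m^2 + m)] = (-m*(m + 1)*(6*m + 5) + (2*m + 1)^2*(2*m + 3))/(m^3*(m + 1)^3)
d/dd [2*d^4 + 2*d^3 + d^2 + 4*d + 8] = 8*d^3 + 6*d^2 + 2*d + 4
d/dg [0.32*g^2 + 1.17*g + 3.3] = 0.64*g + 1.17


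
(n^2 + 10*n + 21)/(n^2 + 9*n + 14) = (n + 3)/(n + 2)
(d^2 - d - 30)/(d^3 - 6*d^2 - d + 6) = (d + 5)/(d^2 - 1)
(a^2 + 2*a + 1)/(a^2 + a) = (a + 1)/a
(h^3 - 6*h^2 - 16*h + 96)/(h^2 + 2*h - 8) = (h^2 - 10*h + 24)/(h - 2)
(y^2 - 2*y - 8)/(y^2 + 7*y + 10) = (y - 4)/(y + 5)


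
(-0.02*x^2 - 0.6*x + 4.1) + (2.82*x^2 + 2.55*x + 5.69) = 2.8*x^2 + 1.95*x + 9.79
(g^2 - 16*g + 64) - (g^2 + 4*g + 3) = 61 - 20*g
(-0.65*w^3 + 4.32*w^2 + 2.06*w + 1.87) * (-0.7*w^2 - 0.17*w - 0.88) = 0.455*w^5 - 2.9135*w^4 - 1.6044*w^3 - 5.4608*w^2 - 2.1307*w - 1.6456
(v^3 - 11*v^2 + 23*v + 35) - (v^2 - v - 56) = v^3 - 12*v^2 + 24*v + 91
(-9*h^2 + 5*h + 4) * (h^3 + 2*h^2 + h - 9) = -9*h^5 - 13*h^4 + 5*h^3 + 94*h^2 - 41*h - 36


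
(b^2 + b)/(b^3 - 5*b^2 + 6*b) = (b + 1)/(b^2 - 5*b + 6)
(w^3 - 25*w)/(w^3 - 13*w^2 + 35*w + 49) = w*(w^2 - 25)/(w^3 - 13*w^2 + 35*w + 49)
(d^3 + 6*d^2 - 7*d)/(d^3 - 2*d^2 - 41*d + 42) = d*(d + 7)/(d^2 - d - 42)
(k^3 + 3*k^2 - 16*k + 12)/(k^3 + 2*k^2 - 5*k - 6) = (k^2 + 5*k - 6)/(k^2 + 4*k + 3)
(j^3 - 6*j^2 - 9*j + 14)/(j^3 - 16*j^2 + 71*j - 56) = (j + 2)/(j - 8)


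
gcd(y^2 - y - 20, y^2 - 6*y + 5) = y - 5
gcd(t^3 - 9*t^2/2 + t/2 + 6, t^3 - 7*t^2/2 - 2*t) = t - 4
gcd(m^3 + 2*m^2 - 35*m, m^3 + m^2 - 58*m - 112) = m + 7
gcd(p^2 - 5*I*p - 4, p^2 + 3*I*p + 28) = p - 4*I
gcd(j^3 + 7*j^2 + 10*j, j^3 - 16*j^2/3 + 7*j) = j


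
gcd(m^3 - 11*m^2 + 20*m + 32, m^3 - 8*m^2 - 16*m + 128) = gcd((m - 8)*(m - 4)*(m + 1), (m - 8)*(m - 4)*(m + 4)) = m^2 - 12*m + 32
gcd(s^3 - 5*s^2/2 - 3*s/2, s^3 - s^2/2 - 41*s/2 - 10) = s + 1/2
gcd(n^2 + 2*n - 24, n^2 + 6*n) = n + 6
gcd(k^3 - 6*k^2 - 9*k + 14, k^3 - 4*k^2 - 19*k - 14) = k^2 - 5*k - 14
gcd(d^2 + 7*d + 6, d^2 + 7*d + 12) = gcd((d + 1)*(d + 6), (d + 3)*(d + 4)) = 1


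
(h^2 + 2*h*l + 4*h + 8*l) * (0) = 0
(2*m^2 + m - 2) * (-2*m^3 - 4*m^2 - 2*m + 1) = -4*m^5 - 10*m^4 - 4*m^3 + 8*m^2 + 5*m - 2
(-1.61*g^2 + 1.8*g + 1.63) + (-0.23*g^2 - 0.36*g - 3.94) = -1.84*g^2 + 1.44*g - 2.31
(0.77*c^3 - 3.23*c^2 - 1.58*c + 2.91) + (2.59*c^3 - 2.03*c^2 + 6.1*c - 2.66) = 3.36*c^3 - 5.26*c^2 + 4.52*c + 0.25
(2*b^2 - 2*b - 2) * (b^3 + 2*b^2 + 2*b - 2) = 2*b^5 + 2*b^4 - 2*b^3 - 12*b^2 + 4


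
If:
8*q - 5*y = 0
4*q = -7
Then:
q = -7/4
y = -14/5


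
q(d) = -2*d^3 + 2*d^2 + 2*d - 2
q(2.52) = -16.27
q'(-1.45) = -16.42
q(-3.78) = 127.04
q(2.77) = -23.62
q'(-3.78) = -98.85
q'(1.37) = -3.78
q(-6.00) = 490.00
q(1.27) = -0.33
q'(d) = -6*d^2 + 4*d + 2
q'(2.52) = -26.02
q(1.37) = -0.65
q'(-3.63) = -91.58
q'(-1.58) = -19.30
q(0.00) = -2.00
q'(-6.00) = -238.00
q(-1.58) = 7.72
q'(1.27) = -2.60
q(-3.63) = 112.76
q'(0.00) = 2.00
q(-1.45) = 5.40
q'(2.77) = -32.96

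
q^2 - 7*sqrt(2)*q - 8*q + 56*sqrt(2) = (q - 8)*(q - 7*sqrt(2))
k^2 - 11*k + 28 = (k - 7)*(k - 4)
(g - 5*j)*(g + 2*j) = g^2 - 3*g*j - 10*j^2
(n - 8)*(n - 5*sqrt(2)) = n^2 - 8*n - 5*sqrt(2)*n + 40*sqrt(2)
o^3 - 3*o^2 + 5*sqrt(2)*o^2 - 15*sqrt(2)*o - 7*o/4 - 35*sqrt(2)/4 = (o - 7/2)*(o + 1/2)*(o + 5*sqrt(2))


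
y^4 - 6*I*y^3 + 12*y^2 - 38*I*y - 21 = (y - 7*I)*(y - I)^2*(y + 3*I)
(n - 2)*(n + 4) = n^2 + 2*n - 8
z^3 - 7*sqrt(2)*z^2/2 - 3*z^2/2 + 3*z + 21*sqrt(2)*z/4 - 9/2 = (z - 3/2)*(z - 3*sqrt(2))*(z - sqrt(2)/2)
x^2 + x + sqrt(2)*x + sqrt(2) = (x + 1)*(x + sqrt(2))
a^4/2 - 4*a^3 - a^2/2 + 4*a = a*(a/2 + 1/2)*(a - 8)*(a - 1)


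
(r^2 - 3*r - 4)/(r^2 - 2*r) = (r^2 - 3*r - 4)/(r*(r - 2))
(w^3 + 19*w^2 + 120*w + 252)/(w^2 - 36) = (w^2 + 13*w + 42)/(w - 6)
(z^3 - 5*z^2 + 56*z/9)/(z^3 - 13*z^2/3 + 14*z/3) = (z - 8/3)/(z - 2)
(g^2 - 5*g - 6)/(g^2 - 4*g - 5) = (g - 6)/(g - 5)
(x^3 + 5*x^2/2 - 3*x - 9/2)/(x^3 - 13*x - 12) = (x - 3/2)/(x - 4)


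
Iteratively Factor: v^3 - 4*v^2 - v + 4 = (v - 1)*(v^2 - 3*v - 4) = (v - 4)*(v - 1)*(v + 1)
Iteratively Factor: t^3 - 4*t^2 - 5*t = (t + 1)*(t^2 - 5*t) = (t - 5)*(t + 1)*(t)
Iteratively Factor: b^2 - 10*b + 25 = (b - 5)*(b - 5)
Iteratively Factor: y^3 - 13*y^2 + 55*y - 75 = (y - 3)*(y^2 - 10*y + 25) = (y - 5)*(y - 3)*(y - 5)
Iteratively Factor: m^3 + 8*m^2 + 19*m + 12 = (m + 1)*(m^2 + 7*m + 12) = (m + 1)*(m + 4)*(m + 3)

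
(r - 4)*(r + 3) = r^2 - r - 12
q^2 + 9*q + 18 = (q + 3)*(q + 6)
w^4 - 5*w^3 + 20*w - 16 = (w - 4)*(w - 2)*(w - 1)*(w + 2)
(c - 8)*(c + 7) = c^2 - c - 56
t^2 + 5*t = t*(t + 5)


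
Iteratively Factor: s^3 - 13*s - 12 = (s - 4)*(s^2 + 4*s + 3) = (s - 4)*(s + 1)*(s + 3)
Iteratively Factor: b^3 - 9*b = (b)*(b^2 - 9) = b*(b + 3)*(b - 3)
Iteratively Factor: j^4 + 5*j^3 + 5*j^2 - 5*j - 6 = (j - 1)*(j^3 + 6*j^2 + 11*j + 6) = (j - 1)*(j + 2)*(j^2 + 4*j + 3) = (j - 1)*(j + 2)*(j + 3)*(j + 1)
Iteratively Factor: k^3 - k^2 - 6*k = (k - 3)*(k^2 + 2*k) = (k - 3)*(k + 2)*(k)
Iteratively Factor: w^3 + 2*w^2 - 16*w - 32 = (w - 4)*(w^2 + 6*w + 8) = (w - 4)*(w + 4)*(w + 2)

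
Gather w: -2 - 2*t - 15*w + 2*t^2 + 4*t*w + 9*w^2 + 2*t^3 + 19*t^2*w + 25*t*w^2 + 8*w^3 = 2*t^3 + 2*t^2 - 2*t + 8*w^3 + w^2*(25*t + 9) + w*(19*t^2 + 4*t - 15) - 2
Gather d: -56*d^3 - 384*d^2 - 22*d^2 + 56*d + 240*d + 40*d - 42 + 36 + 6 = -56*d^3 - 406*d^2 + 336*d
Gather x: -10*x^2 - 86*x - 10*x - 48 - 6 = -10*x^2 - 96*x - 54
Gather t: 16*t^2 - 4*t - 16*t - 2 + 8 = 16*t^2 - 20*t + 6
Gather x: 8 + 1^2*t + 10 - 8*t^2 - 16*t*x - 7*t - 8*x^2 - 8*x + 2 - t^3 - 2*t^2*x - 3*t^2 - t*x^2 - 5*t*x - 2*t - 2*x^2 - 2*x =-t^3 - 11*t^2 - 8*t + x^2*(-t - 10) + x*(-2*t^2 - 21*t - 10) + 20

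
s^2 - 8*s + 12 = (s - 6)*(s - 2)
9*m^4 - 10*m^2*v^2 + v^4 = (-3*m + v)*(-m + v)*(m + v)*(3*m + v)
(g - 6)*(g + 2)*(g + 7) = g^3 + 3*g^2 - 40*g - 84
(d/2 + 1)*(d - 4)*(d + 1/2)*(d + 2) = d^4/2 + d^3/4 - 6*d^2 - 11*d - 4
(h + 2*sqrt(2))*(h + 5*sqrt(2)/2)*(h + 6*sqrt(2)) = h^3 + 21*sqrt(2)*h^2/2 + 64*h + 60*sqrt(2)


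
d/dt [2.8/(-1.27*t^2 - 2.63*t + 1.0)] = (7.112*t + 7.364)/(1.27*t^2 + 2.63*t - 1.0)^2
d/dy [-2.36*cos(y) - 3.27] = 2.36*sin(y)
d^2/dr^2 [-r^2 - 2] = -2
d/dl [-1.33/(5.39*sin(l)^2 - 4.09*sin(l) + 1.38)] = (14.3374*sin(l) - 5.4397)*cos(l)/(5.39*sin(l)^2 - 4.09*sin(l) + 1.38)^2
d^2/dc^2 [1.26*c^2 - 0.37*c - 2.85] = 2.52000000000000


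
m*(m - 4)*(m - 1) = m^3 - 5*m^2 + 4*m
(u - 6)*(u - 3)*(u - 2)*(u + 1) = u^4 - 10*u^3 + 25*u^2 - 36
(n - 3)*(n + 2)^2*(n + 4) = n^4 + 5*n^3 - 4*n^2 - 44*n - 48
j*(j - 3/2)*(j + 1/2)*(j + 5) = j^4 + 4*j^3 - 23*j^2/4 - 15*j/4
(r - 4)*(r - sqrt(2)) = r^2 - 4*r - sqrt(2)*r + 4*sqrt(2)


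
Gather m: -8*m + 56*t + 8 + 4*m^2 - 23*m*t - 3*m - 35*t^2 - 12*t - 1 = 4*m^2 + m*(-23*t - 11) - 35*t^2 + 44*t + 7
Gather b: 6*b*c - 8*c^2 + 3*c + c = 6*b*c - 8*c^2 + 4*c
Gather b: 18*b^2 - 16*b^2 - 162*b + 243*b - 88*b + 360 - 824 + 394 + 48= 2*b^2 - 7*b - 22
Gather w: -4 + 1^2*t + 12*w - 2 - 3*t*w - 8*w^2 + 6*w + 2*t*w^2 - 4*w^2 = t + w^2*(2*t - 12) + w*(18 - 3*t) - 6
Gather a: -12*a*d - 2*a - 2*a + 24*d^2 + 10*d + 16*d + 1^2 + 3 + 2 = a*(-12*d - 4) + 24*d^2 + 26*d + 6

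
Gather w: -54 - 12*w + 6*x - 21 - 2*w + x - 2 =-14*w + 7*x - 77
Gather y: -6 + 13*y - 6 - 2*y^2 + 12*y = -2*y^2 + 25*y - 12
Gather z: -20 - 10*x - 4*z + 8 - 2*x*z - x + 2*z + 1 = -11*x + z*(-2*x - 2) - 11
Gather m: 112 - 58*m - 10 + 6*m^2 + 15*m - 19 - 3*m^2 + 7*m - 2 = 3*m^2 - 36*m + 81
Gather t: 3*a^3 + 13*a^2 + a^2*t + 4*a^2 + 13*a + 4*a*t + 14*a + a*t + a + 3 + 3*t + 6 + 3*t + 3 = 3*a^3 + 17*a^2 + 28*a + t*(a^2 + 5*a + 6) + 12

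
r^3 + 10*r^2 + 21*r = r*(r + 3)*(r + 7)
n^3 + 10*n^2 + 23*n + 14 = (n + 1)*(n + 2)*(n + 7)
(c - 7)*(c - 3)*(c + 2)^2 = c^4 - 6*c^3 - 15*c^2 + 44*c + 84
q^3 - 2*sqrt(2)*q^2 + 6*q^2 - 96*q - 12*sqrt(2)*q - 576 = (q + 6)*(q - 8*sqrt(2))*(q + 6*sqrt(2))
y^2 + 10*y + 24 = (y + 4)*(y + 6)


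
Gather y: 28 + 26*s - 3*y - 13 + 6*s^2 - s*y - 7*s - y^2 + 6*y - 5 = 6*s^2 + 19*s - y^2 + y*(3 - s) + 10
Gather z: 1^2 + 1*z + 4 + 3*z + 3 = 4*z + 8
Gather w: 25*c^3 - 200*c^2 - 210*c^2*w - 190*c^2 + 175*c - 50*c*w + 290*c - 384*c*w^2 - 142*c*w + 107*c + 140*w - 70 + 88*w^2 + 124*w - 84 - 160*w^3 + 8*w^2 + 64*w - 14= 25*c^3 - 390*c^2 + 572*c - 160*w^3 + w^2*(96 - 384*c) + w*(-210*c^2 - 192*c + 328) - 168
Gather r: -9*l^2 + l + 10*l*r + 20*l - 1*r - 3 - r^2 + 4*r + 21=-9*l^2 + 21*l - r^2 + r*(10*l + 3) + 18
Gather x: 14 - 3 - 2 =9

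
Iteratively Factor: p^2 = (p)*(p)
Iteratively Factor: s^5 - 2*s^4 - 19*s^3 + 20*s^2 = (s - 1)*(s^4 - s^3 - 20*s^2) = s*(s - 1)*(s^3 - s^2 - 20*s) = s^2*(s - 1)*(s^2 - s - 20) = s^2*(s - 5)*(s - 1)*(s + 4)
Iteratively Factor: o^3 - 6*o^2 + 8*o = (o - 4)*(o^2 - 2*o) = (o - 4)*(o - 2)*(o)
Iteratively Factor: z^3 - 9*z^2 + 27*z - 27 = (z - 3)*(z^2 - 6*z + 9) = (z - 3)^2*(z - 3)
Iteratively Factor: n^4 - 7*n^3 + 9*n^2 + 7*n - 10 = (n - 2)*(n^3 - 5*n^2 - n + 5) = (n - 5)*(n - 2)*(n^2 - 1) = (n - 5)*(n - 2)*(n - 1)*(n + 1)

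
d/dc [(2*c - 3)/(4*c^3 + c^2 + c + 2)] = (8*c^3 + 2*c^2 + 2*c - (2*c - 3)*(12*c^2 + 2*c + 1) + 4)/(4*c^3 + c^2 + c + 2)^2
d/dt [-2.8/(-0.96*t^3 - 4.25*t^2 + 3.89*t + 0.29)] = (-8.064*t^2 - 23.8*t + 10.892)/(0.96*t^3 + 4.25*t^2 - 3.89*t - 0.29)^2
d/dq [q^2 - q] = 2*q - 1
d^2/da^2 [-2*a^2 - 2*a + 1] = -4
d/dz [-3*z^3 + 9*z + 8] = 9 - 9*z^2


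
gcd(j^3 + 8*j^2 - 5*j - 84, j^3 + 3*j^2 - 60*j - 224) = j^2 + 11*j + 28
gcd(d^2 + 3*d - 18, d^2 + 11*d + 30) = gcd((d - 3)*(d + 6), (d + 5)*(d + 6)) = d + 6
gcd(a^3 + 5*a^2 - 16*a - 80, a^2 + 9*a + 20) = a^2 + 9*a + 20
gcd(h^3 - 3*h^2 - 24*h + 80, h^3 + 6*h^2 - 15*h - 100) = h^2 + h - 20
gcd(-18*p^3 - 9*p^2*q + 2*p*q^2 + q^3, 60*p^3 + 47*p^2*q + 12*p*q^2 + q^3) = 3*p + q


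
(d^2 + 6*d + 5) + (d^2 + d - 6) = 2*d^2 + 7*d - 1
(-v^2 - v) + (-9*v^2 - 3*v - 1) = -10*v^2 - 4*v - 1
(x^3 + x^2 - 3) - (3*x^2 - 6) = x^3 - 2*x^2 + 3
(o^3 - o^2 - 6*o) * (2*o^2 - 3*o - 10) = 2*o^5 - 5*o^4 - 19*o^3 + 28*o^2 + 60*o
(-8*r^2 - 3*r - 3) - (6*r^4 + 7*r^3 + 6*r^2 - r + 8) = -6*r^4 - 7*r^3 - 14*r^2 - 2*r - 11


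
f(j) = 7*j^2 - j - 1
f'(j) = 14*j - 1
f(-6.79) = 328.52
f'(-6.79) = -96.06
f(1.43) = 11.88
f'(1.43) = 19.02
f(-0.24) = -0.36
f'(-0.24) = -4.36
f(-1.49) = 16.03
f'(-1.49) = -21.86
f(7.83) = 420.33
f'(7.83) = 108.62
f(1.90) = 22.37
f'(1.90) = 25.60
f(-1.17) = 9.75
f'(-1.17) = -17.38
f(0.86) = 3.32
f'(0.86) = 11.04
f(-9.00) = 575.00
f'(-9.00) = -127.00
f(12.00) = 995.00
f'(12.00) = 167.00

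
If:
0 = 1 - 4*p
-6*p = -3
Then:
No Solution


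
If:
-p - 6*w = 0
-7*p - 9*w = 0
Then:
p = 0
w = 0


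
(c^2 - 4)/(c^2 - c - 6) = (c - 2)/(c - 3)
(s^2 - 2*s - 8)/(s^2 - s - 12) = (s + 2)/(s + 3)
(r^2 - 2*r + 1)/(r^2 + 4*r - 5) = (r - 1)/(r + 5)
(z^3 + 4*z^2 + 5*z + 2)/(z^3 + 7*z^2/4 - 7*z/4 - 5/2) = 4*(z + 1)/(4*z - 5)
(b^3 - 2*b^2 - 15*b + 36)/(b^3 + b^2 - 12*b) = (b - 3)/b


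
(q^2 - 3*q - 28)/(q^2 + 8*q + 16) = (q - 7)/(q + 4)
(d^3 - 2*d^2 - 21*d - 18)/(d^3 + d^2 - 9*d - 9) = (d - 6)/(d - 3)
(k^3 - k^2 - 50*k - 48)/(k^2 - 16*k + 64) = (k^2 + 7*k + 6)/(k - 8)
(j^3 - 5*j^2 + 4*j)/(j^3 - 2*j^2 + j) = (j - 4)/(j - 1)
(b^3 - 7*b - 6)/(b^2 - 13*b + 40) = (b^3 - 7*b - 6)/(b^2 - 13*b + 40)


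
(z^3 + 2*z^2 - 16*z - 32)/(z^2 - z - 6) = (z^2 - 16)/(z - 3)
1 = 1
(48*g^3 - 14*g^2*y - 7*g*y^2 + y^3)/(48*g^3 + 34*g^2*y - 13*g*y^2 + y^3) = (-6*g^2 + g*y + y^2)/(-6*g^2 - 5*g*y + y^2)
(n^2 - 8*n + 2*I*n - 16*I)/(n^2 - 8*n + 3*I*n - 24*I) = (n + 2*I)/(n + 3*I)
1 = 1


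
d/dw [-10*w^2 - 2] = -20*w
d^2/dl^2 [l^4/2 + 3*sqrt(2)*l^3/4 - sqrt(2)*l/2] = 3*l*(4*l + 3*sqrt(2))/2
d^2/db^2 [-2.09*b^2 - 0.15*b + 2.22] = -4.18000000000000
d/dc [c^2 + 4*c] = 2*c + 4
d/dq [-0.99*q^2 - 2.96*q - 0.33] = -1.98*q - 2.96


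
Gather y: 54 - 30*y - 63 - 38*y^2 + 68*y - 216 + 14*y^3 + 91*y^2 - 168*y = 14*y^3 + 53*y^2 - 130*y - 225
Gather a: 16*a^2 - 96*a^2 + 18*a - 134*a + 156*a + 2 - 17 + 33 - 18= -80*a^2 + 40*a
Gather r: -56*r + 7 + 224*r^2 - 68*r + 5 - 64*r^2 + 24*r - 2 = 160*r^2 - 100*r + 10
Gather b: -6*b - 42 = -6*b - 42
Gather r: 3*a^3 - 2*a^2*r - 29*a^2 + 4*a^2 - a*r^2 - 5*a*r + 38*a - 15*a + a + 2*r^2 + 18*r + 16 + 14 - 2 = 3*a^3 - 25*a^2 + 24*a + r^2*(2 - a) + r*(-2*a^2 - 5*a + 18) + 28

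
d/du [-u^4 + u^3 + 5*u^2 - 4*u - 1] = -4*u^3 + 3*u^2 + 10*u - 4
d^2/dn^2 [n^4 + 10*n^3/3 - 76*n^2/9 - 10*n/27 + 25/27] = 12*n^2 + 20*n - 152/9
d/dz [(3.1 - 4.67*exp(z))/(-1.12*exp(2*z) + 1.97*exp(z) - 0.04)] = (-5.2304*exp(2*z) + 6.944*exp(z) - 5.9202)*exp(z)/(1.2544*exp(4*z) - 4.4128*exp(3*z) + 3.9705*exp(2*z) - 0.1576*exp(z) + 0.0016)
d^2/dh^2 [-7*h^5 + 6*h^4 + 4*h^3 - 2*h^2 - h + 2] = -140*h^3 + 72*h^2 + 24*h - 4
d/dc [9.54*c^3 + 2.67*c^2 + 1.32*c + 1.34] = 28.62*c^2 + 5.34*c + 1.32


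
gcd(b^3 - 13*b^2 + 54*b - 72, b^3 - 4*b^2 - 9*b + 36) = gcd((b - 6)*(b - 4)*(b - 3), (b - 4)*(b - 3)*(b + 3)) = b^2 - 7*b + 12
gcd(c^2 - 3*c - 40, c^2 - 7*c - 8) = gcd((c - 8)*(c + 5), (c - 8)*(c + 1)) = c - 8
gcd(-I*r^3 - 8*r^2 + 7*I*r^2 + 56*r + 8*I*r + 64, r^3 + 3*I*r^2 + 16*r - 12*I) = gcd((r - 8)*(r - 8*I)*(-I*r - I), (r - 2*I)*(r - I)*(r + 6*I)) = 1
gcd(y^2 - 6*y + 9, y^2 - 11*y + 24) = y - 3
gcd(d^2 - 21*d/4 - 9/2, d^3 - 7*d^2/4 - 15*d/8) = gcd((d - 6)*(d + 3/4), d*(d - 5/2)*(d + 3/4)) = d + 3/4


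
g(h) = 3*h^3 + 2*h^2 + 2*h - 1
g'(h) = 9*h^2 + 4*h + 2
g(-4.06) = -176.92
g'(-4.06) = 134.11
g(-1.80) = -15.62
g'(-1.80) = 23.96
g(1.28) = 11.13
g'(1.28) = 21.87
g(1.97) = 33.64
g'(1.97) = 44.81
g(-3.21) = -86.04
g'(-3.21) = 81.90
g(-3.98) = -166.41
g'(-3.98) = 128.64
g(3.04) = 107.85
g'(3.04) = 97.33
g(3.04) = 107.85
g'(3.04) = 97.33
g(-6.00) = -589.00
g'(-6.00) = 302.00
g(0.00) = -1.00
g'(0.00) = 2.00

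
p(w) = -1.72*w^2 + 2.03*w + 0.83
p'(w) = 2.03 - 3.44*w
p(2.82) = -7.12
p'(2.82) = -7.67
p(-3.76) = -31.12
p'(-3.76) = 14.96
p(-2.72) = -17.42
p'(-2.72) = 11.39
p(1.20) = 0.79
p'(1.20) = -2.10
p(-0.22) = 0.30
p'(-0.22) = 2.79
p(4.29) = -22.12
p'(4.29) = -12.73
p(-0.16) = 0.46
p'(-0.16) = 2.58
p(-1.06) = -3.25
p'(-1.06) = 5.68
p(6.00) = -48.91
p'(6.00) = -18.61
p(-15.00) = -416.62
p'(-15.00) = 53.63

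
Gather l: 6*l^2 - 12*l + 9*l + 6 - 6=6*l^2 - 3*l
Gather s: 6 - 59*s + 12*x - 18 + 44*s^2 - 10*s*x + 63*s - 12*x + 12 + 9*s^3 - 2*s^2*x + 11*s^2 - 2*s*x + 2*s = 9*s^3 + s^2*(55 - 2*x) + s*(6 - 12*x)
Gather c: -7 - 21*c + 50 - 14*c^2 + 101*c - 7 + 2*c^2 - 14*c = -12*c^2 + 66*c + 36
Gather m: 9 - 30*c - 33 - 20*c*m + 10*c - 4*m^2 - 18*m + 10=-20*c - 4*m^2 + m*(-20*c - 18) - 14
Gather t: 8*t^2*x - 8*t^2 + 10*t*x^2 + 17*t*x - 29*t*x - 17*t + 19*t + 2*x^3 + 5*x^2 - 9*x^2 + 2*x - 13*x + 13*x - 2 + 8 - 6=t^2*(8*x - 8) + t*(10*x^2 - 12*x + 2) + 2*x^3 - 4*x^2 + 2*x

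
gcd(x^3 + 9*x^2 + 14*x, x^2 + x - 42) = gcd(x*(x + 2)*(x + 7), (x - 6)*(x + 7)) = x + 7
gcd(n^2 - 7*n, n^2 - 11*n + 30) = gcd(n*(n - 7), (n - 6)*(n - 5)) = 1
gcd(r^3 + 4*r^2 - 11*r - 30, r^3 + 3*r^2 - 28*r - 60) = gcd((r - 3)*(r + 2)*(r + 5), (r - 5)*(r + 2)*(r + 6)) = r + 2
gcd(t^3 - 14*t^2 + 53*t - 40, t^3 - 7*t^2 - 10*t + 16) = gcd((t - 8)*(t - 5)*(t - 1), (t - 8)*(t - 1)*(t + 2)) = t^2 - 9*t + 8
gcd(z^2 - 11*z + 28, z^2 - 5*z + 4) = z - 4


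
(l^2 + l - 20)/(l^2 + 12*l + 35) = (l - 4)/(l + 7)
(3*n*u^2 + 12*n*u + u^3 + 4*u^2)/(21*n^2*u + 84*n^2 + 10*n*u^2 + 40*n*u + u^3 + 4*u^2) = u/(7*n + u)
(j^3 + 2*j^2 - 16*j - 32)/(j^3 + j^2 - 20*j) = (j^2 + 6*j + 8)/(j*(j + 5))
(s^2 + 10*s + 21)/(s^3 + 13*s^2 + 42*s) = (s + 3)/(s*(s + 6))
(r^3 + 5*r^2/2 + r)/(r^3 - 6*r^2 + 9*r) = (r^2 + 5*r/2 + 1)/(r^2 - 6*r + 9)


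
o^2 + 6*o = o*(o + 6)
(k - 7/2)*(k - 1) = k^2 - 9*k/2 + 7/2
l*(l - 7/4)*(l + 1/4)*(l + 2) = l^4 + l^3/2 - 55*l^2/16 - 7*l/8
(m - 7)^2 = m^2 - 14*m + 49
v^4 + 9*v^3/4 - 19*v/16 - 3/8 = (v - 3/4)*(v + 1/2)^2*(v + 2)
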